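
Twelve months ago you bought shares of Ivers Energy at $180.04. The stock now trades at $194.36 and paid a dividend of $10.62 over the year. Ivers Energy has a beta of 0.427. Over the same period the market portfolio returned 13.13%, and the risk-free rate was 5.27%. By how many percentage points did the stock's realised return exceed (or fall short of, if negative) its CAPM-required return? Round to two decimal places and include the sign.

+5.23%

Realised HPR = (P1 + D1 − P0) / P0 = (194.36 + 10.62 − 180.04) / 180.04 = 24.94 / 180.04 = 13.8525%
MRP = 13.13% − 5.27% = 7.86%
CAPM required = R_f + β·MRP = 5.27% + 0.427 × 7.86% = 8.62622%
α = realised − required = 13.8525% − 8.62622% = +5.23%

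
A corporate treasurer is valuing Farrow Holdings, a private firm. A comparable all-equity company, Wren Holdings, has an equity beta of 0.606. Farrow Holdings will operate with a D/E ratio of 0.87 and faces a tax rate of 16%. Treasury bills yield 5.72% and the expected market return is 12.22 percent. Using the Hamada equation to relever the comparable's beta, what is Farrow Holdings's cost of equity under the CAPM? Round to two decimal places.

12.54%

β_L = β_U × [1 + (1 − t)(D/E)] = 0.606 × [1 + (1 − 0.16) × 0.87]
    = 0.606 × [1 + 0.84 × 0.87] = 0.606 × 1.7308 = 1.0489
MRP = 12.22% − 5.72% = 6.50%
E(R) = R_f + β_L × MRP = 5.72% + 1.0489 × 6.50% = 12.54%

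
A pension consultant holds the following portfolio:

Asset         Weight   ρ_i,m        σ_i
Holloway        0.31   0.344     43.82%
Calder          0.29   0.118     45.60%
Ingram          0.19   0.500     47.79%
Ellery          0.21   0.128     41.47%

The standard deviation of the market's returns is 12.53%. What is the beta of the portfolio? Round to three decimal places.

0.949

β_Holloway = 0.344 × 43.82% / 12.53% = 1.2030
β_Calder = 0.118 × 45.60% / 12.53% = 0.4294
β_Ingram = 0.500 × 47.79% / 12.53% = 1.9070
β_Ellery = 0.128 × 41.47% / 12.53% = 0.4236
β_P = Σ w_i β_i = 0.31×1.2030 + 0.29×0.4294 + 0.19×1.9070 + 0.21×0.4236 = 0.9487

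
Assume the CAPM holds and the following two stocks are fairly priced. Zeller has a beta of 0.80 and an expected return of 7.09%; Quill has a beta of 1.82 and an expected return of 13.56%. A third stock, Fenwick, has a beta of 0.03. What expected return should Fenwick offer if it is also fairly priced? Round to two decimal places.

2.21%

MRP (SML slope) = (13.56% − 7.09%) / (1.82 − 0.80) = 6.47% / 1.02 = 6.3431%
R_f (intercept) = 7.09% − 0.80 × 6.3431% = 2.0155%
E(R_Fenwick) = R_f + β × MRP = 2.0155% + 0.03 × 6.3431% = 2.21%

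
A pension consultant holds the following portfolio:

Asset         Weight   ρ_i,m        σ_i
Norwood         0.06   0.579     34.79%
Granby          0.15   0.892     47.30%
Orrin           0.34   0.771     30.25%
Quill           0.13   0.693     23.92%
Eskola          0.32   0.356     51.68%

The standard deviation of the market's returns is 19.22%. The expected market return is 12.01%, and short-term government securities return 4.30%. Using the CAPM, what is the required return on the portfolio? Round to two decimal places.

13.73%

β_Norwood = 0.579 × 34.79% / 19.22% = 1.0480
β_Granby = 0.892 × 47.30% / 19.22% = 2.1952
β_Orrin = 0.771 × 30.25% / 19.22% = 1.2135
β_Quill = 0.693 × 23.92% / 19.22% = 0.8625
β_Eskola = 0.356 × 51.68% / 19.22% = 0.9572
β_P = Σ w_i β_i = 0.06×1.0480 + 0.15×2.1952 + 0.34×1.2135 + 0.13×0.8625 + 0.32×0.9572 = 1.2232
MRP = 12.01% − 4.30% = 7.71%
E(R_P) = R_f + β_P × MRP = 4.30% + 1.2232 × 7.71% = 13.73%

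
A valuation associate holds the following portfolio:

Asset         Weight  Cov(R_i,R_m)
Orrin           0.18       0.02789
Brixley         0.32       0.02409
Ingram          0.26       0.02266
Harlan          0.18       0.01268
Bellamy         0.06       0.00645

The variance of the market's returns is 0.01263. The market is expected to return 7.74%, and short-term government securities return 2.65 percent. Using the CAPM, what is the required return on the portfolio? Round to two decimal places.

β_Orrin = 0.02789 / 0.01263 = 2.2082
β_Brixley = 0.02409 / 0.01263 = 1.9074
β_Ingram = 0.02266 / 0.01263 = 1.7941
β_Harlan = 0.01268 / 0.01263 = 1.0040
β_Bellamy = 0.00645 / 0.01263 = 0.5107
β_P = Σ w_i β_i = 0.18×2.2082 + 0.32×1.9074 + 0.26×1.7941 + 0.18×1.0040 + 0.06×0.5107 = 1.6857
MRP = 7.74% − 2.65% = 5.09%
E(R_P) = R_f + β_P × MRP = 2.65% + 1.6857 × 5.09% = 11.23%

11.23%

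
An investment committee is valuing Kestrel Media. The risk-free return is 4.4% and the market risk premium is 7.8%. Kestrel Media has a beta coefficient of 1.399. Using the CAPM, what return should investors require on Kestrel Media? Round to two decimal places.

15.31%

E(R) = R_f + β × MRP = 4.4% + 1.399 × 7.8% = 15.31%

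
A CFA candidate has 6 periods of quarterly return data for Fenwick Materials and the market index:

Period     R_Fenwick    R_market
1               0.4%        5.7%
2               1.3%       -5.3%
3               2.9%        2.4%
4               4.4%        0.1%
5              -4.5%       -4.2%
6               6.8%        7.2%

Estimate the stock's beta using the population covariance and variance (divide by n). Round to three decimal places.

Mean R_i = (0.4 + 1.3 + 2.9 + 4.4 − 4.5 + 6.8) / 6 = 1.8833%
Mean R_m = (5.7 − 5.3 + 2.4 + 0.1 − 4.2 + 7.2) / 6 = 0.9833%
Σ(R_i − R̄_i)(R_m − R̄_m) = 59.5383  ⇒  Cov = 59.5383 / 6 = 9.9231
Σ(R_m − R̄_m)² = 130.0283  ⇒  Var(R_m) = 130.0283 / 6 = 21.6714
β = Cov / Var(R_m) = 9.9231 / 21.6714 = 0.4579

0.458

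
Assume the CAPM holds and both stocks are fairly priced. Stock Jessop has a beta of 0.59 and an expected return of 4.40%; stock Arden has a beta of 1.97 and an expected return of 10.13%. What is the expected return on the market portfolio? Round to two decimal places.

Both satisfy E(R) = R_f + β·MRP, so the slope of the SML is
MRP = (10.13% − 4.40%) / (1.97 − 0.59) = 5.73% / 1.38 = 4.1522%
R_f = E(R_Jessop) − β_Jessop·MRP = 4.40% − 0.59 × 4.1522% = 1.9502%
E(R_m) = R_f + MRP = 1.9502% + 4.1522% = 6.10%

6.10%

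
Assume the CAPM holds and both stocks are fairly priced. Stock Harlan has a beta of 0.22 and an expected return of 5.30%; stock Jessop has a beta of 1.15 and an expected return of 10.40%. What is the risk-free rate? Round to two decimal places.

Both satisfy E(R) = R_f + β·MRP, so the slope of the SML is
MRP = (10.40% − 5.30%) / (1.15 − 0.22) = 5.10% / 0.93 = 5.4839%
R_f = E(R_Harlan) − β_Harlan·MRP = 5.30% − 0.22 × 5.4839% = 4.0935%

4.09%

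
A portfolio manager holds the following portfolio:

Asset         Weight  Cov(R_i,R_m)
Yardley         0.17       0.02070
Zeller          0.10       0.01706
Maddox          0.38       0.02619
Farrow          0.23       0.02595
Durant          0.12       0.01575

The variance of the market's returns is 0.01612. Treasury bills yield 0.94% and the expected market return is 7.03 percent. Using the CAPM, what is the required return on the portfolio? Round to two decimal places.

β_Yardley = 0.02070 / 0.01612 = 1.2841
β_Zeller = 0.01706 / 0.01612 = 1.0583
β_Maddox = 0.02619 / 0.01612 = 1.6247
β_Farrow = 0.02595 / 0.01612 = 1.6098
β_Durant = 0.01575 / 0.01612 = 0.9770
β_P = Σ w_i β_i = 0.17×1.2841 + 0.10×1.0583 + 0.38×1.6247 + 0.23×1.6098 + 0.12×0.9770 = 1.4290
MRP = 7.03% − 0.94% = 6.09%
E(R_P) = R_f + β_P × MRP = 0.94% + 1.4290 × 6.09% = 9.64%

9.64%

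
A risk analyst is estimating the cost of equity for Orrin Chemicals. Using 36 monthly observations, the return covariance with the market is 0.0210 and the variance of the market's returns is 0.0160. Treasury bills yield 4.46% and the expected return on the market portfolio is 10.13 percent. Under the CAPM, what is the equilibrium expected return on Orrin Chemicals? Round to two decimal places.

11.90%

β = Cov(R_i, R_m) / Var(R_m) = 0.0210 / 0.0160 = 1.3125
MRP = 10.13% − 4.46% = 5.67%
E(R) = R_f + β × MRP = 4.46% + 1.3125 × 5.67% = 11.90%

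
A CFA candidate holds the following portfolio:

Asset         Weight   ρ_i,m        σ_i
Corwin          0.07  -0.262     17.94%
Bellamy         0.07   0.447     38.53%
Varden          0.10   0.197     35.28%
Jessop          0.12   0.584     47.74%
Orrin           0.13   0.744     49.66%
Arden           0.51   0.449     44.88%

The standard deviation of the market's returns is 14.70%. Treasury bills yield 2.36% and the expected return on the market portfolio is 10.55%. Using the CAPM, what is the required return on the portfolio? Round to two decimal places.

13.50%

β_Corwin = -0.262 × 17.94% / 14.70% = -0.3197
β_Bellamy = 0.447 × 38.53% / 14.70% = 1.1716
β_Varden = 0.197 × 35.28% / 14.70% = 0.4728
β_Jessop = 0.584 × 47.74% / 14.70% = 1.8966
β_Orrin = 0.744 × 49.66% / 14.70% = 2.5134
β_Arden = 0.449 × 44.88% / 14.70% = 1.3708
β_P = Σ w_i β_i = 0.07×-0.3197 + 0.07×1.1716 + 0.10×0.4728 + 0.12×1.8966 + 0.13×2.5134 + 0.51×1.3708 = 1.3604
MRP = 10.55% − 2.36% = 8.19%
E(R_P) = R_f + β_P × MRP = 2.36% + 1.3604 × 8.19% = 13.50%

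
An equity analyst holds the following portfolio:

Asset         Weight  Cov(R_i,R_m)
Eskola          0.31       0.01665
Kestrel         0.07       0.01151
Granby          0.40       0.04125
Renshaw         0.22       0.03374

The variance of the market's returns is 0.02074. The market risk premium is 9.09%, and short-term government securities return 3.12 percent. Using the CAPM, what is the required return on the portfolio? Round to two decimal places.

16.22%

β_Eskola = 0.01665 / 0.02074 = 0.8028
β_Kestrel = 0.01151 / 0.02074 = 0.5550
β_Granby = 0.04125 / 0.02074 = 1.9889
β_Renshaw = 0.03374 / 0.02074 = 1.6268
β_P = Σ w_i β_i = 0.31×0.8028 + 0.07×0.5550 + 0.40×1.9889 + 0.22×1.6268 = 1.4412
E(R_P) = R_f + β_P × MRP = 3.12% + 1.4412 × 9.09% = 16.22%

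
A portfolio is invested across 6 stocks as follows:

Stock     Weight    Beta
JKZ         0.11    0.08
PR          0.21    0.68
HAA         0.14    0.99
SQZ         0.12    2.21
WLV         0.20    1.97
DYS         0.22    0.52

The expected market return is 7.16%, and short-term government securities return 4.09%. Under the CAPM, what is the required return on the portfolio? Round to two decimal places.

7.36%

β_P = Σ w_i β_i = 0.11×0.08 + 0.21×0.68 + 0.14×0.99 + 0.12×2.21 + 0.20×1.97 + 0.22×0.52 = 1.0638
MRP = 7.16% − 4.09% = 3.07%
E(R_P) = R_f + β_P × MRP = 4.09% + 1.0638 × 3.07% = 7.36%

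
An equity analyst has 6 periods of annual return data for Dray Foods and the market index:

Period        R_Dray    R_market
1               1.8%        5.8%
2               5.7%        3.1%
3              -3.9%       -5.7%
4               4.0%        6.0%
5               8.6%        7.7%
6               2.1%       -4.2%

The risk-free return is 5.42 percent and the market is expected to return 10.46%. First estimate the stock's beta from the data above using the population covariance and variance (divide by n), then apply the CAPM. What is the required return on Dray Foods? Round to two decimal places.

Mean R_i = (1.8 + 5.7 − 3.9 + 4.0 + 8.6 + 2.1) / 6 = 3.0500%
Mean R_m = (5.8 + 3.1 − 5.7 + 6.0 + 7.7 − 4.2) / 6 = 2.1167%
Σ(R_i − R̄_i)(R_m − R̄_m) = 93.0050  ⇒  Cov = 93.0050 / 6 = 15.5008
Σ(R_m − R̄_m)² = 161.7883  ⇒  Var(R_m) = 161.7883 / 6 = 26.9647
β = Cov / Var(R_m) = 15.5008 / 26.9647 = 0.5749
MRP = 10.46% − 5.42% = 5.04%
E(R) = R_f + β × MRP = 5.42% + 0.5749 × 5.04% = 8.32%

8.32%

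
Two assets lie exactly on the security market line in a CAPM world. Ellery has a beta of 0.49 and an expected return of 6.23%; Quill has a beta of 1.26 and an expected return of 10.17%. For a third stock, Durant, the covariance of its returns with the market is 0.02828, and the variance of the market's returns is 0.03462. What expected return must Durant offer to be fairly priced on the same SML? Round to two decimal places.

MRP = (10.17% − 6.23%) / (1.26 − 0.49) = 5.1169%
R_f = 6.23% − 0.49 × 5.1169% = 3.7227%
β_Durant = Cov / Var(R_m) = 0.02828 / 0.03462 = 0.8169
E(R_Durant) = R_f + β × MRP = 3.7227% + 0.8169 × 5.1169% = 7.90%

7.90%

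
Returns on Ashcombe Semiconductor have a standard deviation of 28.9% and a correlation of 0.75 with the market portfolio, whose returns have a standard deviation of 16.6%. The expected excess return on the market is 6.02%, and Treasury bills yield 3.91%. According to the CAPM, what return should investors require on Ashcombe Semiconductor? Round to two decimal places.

11.77%

β = ρ × σ_i / σ_m = 0.75 × 28.9% / 16.6% = 1.3057
E(R) = 3.91% + 1.3057 × 6.02% = 11.77%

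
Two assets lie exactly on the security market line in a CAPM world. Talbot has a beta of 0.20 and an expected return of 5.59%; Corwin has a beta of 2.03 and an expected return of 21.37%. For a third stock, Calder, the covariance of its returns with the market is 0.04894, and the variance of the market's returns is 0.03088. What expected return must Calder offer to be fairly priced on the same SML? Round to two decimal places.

17.53%

MRP = (21.37% − 5.59%) / (2.03 − 0.20) = 8.6230%
R_f = 5.59% − 0.20 × 8.6230% = 3.8654%
β_Calder = Cov / Var(R_m) = 0.04894 / 0.03088 = 1.5848
E(R_Calder) = R_f + β × MRP = 3.8654% + 1.5848 × 8.6230% = 17.53%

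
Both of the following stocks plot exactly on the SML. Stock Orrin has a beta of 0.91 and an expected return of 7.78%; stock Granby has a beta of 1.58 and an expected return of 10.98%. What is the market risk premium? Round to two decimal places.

4.78%

Both satisfy E(R) = R_f + β·MRP, so the slope of the SML is
MRP = (10.98% − 7.78%) / (1.58 − 0.91) = 3.20% / 0.67 = 4.7761%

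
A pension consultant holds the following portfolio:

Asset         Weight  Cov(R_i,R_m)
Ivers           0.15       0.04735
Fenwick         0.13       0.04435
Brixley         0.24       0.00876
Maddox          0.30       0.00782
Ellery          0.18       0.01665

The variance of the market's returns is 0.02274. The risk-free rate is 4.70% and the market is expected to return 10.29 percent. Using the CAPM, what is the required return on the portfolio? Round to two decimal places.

9.69%

β_Ivers = 0.04735 / 0.02274 = 2.0822
β_Fenwick = 0.04435 / 0.02274 = 1.9503
β_Brixley = 0.00876 / 0.02274 = 0.3852
β_Maddox = 0.00782 / 0.02274 = 0.3439
β_Ellery = 0.01665 / 0.02274 = 0.7322
β_P = Σ w_i β_i = 0.15×2.0822 + 0.13×1.9503 + 0.24×0.3852 + 0.30×0.3439 + 0.18×0.7322 = 0.8933
MRP = 10.29% − 4.70% = 5.59%
E(R_P) = R_f + β_P × MRP = 4.70% + 0.8933 × 5.59% = 9.69%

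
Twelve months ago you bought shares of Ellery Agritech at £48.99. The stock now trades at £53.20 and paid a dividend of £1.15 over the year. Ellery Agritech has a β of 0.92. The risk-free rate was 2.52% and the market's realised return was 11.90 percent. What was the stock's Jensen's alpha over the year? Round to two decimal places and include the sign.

-0.21%

Realised HPR = (P1 + D1 − P0) / P0 = (53.20 + 1.15 − 48.99) / 48.99 = 5.36 / 48.99 = 10.9410%
MRP = 11.90% − 2.52% = 9.38%
CAPM required = R_f + β·MRP = 2.52% + 0.92 × 9.38% = 11.1496%
α = realised − required = 10.9410% − 11.1496% = -0.21%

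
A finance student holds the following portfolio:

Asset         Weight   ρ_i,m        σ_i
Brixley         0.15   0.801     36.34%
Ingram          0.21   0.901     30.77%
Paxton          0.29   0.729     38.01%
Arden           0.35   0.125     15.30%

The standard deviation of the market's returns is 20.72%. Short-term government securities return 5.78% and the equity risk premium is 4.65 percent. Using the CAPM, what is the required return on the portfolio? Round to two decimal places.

10.02%

β_Brixley = 0.801 × 36.34% / 20.72% = 1.4048
β_Ingram = 0.901 × 30.77% / 20.72% = 1.3380
β_Paxton = 0.729 × 38.01% / 20.72% = 1.3373
β_Arden = 0.125 × 15.30% / 20.72% = 0.0923
β_P = Σ w_i β_i = 0.15×1.4048 + 0.21×1.3380 + 0.29×1.3373 + 0.35×0.0923 = 0.9118
E(R_P) = R_f + β_P × MRP = 5.78% + 0.9118 × 4.65% = 10.02%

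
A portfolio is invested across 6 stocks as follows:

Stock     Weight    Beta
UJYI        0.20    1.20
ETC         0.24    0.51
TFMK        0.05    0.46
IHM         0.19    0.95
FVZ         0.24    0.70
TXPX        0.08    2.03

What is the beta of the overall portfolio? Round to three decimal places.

β_P = Σ w_i β_i = 0.20×1.20 + 0.24×0.51 + 0.05×0.46 + 0.19×0.95 + 0.24×0.70 + 0.08×2.03 = 0.8963

0.896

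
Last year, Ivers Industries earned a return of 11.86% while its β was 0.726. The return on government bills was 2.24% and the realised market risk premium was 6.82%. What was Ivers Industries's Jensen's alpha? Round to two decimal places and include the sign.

+4.67%

CAPM benchmark = R_f + β(R_m − R_f) = 2.24% + 0.726 × 6.82% = 7.19132%
α = actual − benchmark = 11.86% − 7.19132% = +4.67%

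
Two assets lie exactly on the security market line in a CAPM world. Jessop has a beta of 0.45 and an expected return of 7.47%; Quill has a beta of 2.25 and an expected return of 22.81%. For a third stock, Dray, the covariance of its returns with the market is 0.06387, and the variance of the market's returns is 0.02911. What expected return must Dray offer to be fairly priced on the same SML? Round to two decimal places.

22.33%

MRP = (22.81% − 7.47%) / (2.25 − 0.45) = 8.5222%
R_f = 7.47% − 0.45 × 8.5222% = 3.6350%
β_Dray = Cov / Var(R_m) = 0.06387 / 0.02911 = 2.1941
E(R_Dray) = R_f + β × MRP = 3.6350% + 2.1941 × 8.5222% = 22.33%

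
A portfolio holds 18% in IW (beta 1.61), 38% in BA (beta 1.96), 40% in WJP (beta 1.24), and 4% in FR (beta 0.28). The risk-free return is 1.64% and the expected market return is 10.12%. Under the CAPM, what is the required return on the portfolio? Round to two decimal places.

β_P = Σ w_i β_i = 0.18×1.61 + 0.38×1.96 + 0.40×1.24 + 0.04×0.28 = 1.5418
MRP = 10.12% − 1.64% = 8.48%
E(R_P) = R_f + β_P × MRP = 1.64% + 1.5418 × 8.48% = 14.71%

14.71%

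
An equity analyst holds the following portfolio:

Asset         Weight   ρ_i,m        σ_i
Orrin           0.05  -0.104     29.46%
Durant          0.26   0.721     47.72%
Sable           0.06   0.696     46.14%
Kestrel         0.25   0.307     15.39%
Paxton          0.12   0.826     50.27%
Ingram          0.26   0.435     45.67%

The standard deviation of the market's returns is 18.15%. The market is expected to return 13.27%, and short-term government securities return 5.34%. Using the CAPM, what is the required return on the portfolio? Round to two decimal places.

β_Orrin = -0.104 × 29.46% / 18.15% = -0.1688
β_Durant = 0.721 × 47.72% / 18.15% = 1.8957
β_Sable = 0.696 × 46.14% / 18.15% = 1.7693
β_Kestrel = 0.307 × 15.39% / 18.15% = 0.2603
β_Paxton = 0.826 × 50.27% / 18.15% = 2.2878
β_Ingram = 0.435 × 45.67% / 18.15% = 1.0946
β_P = Σ w_i β_i = 0.05×-0.1688 + 0.26×1.8957 + 0.06×1.7693 + 0.25×0.2603 + 0.12×2.2878 + 0.26×1.0946 = 1.2148
MRP = 13.27% − 5.34% = 7.93%
E(R_P) = R_f + β_P × MRP = 5.34% + 1.2148 × 7.93% = 14.97%

14.97%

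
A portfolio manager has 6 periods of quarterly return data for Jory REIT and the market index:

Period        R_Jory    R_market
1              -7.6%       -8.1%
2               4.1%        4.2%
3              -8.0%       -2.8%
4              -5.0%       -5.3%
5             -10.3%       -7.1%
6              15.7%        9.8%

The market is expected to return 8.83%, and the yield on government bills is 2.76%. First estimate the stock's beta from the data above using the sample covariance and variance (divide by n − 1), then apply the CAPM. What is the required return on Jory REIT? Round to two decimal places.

10.91%

Mean R_i = (-7.6 + 4.1 − 8.0 − 5.0 − 10.3 + 15.7) / 6 = -1.8500%
Mean R_m = (-8.1 + 4.2 − 2.8 − 5.3 − 7.1 + 9.8) / 6 = -1.5500%
Σ(R_i − R̄_i)(R_m − R̄_m) = 337.4650  ⇒  Cov = 337.4650 / 5 = 67.4930
Σ(R_m − R̄_m)² = 251.2150  ⇒  Var(R_m) = 251.2150 / 5 = 50.2430
β = Cov / Var(R_m) = 67.4930 / 50.2430 = 1.3433
MRP = 8.83% − 2.76% = 6.07%
E(R) = R_f + β × MRP = 2.76% + 1.3433 × 6.07% = 10.91%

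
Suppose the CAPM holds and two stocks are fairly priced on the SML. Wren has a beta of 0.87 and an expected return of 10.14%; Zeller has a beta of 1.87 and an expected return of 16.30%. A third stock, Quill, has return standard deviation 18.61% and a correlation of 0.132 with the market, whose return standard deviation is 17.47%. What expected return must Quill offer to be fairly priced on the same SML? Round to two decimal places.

5.65%

MRP = (16.30% − 10.14%) / (1.87 − 0.87) = 6.1600%
R_f = 10.14% − 0.87 × 6.1600% = 4.7808%
β_Quill = ρ·σ_i/σ_m = 0.132 × 18.61 / 17.47 = 0.1406
E(R_Quill) = R_f + β × MRP = 4.7808% + 0.1406 × 6.1600% = 5.65%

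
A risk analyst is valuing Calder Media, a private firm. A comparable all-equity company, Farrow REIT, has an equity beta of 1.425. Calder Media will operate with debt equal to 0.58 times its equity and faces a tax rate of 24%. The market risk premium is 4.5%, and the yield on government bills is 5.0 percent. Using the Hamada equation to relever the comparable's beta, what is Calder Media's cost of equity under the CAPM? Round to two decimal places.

β_L = β_U × [1 + (1 − t)(D/E)] = 1.425 × [1 + (1 − 0.24) × 0.58]
    = 1.425 × [1 + 0.76 × 0.58] = 1.425 × 1.4408 = 2.0531
E(R) = R_f + β_L × MRP = 5.0% + 2.0531 × 4.5% = 14.24%

14.24%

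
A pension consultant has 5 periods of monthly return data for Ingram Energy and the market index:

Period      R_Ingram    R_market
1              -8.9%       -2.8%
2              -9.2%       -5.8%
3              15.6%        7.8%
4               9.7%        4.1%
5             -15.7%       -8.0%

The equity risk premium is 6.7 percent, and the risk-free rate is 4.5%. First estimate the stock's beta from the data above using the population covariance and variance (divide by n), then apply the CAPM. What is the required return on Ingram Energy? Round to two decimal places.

Mean R_i = (-8.9 − 9.2 + 15.6 + 9.7 − 15.7) / 5 = -1.7000%
Mean R_m = (-2.8 − 5.8 + 7.8 + 4.1 − 8.0) / 5 = -0.9400%
Σ(R_i − R̄_i)(R_m − R̄_m) = 357.3400  ⇒  Cov = 357.3400 / 5 = 71.4680
Σ(R_m − R̄_m)² = 178.7120  ⇒  Var(R_m) = 178.7120 / 5 = 35.7424
β = Cov / Var(R_m) = 71.4680 / 35.7424 = 1.9995
E(R) = R_f + β × MRP = 4.5% + 1.9995 × 6.7% = 17.90%

17.90%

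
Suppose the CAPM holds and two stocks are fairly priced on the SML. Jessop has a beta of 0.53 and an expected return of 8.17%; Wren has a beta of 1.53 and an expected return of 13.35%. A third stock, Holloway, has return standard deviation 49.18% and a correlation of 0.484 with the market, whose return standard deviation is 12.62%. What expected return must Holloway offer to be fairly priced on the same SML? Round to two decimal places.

MRP = (13.35% − 8.17%) / (1.53 − 0.53) = 5.1800%
R_f = 8.17% − 0.53 × 5.1800% = 5.4246%
β_Holloway = ρ·σ_i/σ_m = 0.484 × 49.18 / 12.62 = 1.8861
E(R_Holloway) = R_f + β × MRP = 5.4246% + 1.8861 × 5.1800% = 15.19%

15.19%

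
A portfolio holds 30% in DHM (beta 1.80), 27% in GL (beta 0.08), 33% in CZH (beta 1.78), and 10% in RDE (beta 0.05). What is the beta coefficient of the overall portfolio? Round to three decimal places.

1.154

β_P = Σ w_i β_i = 0.30×1.80 + 0.27×0.08 + 0.33×1.78 + 0.10×0.05 = 1.1540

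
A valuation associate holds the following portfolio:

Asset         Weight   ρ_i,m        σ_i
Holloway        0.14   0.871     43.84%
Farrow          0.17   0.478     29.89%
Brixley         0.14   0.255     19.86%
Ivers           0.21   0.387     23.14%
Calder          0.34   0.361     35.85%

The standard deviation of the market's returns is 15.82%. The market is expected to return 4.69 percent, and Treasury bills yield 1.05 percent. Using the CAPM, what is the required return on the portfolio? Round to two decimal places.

β_Holloway = 0.871 × 43.84% / 15.82% = 2.4137
β_Farrow = 0.478 × 29.89% / 15.82% = 0.9031
β_Brixley = 0.255 × 19.86% / 15.82% = 0.3201
β_Ivers = 0.387 × 23.14% / 15.82% = 0.5661
β_Calder = 0.361 × 35.85% / 15.82% = 0.8181
β_P = Σ w_i β_i = 0.14×2.4137 + 0.17×0.9031 + 0.14×0.3201 + 0.21×0.5661 + 0.34×0.8181 = 0.9333
MRP = 4.69% − 1.05% = 3.64%
E(R_P) = R_f + β_P × MRP = 1.05% + 0.9333 × 3.64% = 4.45%

4.45%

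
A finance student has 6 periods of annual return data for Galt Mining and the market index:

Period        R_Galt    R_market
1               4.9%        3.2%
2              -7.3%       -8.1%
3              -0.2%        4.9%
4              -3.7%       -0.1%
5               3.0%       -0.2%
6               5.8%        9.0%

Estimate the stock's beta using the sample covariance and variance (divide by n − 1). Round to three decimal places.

0.726

Mean R_i = (4.9 − 7.3 − 0.2 − 3.7 + 3.0 + 5.8) / 6 = 0.4167%
Mean R_m = (3.2 − 8.1 + 4.9 − 0.1 − 0.2 + 9.0) / 6 = 1.4500%
Σ(R_i − R̄_i)(R_m − R̄_m) = 122.1750  ⇒  Cov = 122.1750 / 5 = 24.4350
Σ(R_m − R̄_m)² = 168.2950  ⇒  Var(R_m) = 168.2950 / 5 = 33.6590
β = Cov / Var(R_m) = 24.4350 / 33.6590 = 0.7260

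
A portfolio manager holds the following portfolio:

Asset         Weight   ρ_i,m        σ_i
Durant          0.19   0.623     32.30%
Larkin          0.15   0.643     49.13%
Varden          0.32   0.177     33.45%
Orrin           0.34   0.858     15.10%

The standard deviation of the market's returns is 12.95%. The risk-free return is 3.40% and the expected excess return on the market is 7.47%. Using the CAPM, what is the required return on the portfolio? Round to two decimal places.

β_Durant = 0.623 × 32.30% / 12.95% = 1.5539
β_Larkin = 0.643 × 49.13% / 12.95% = 2.4394
β_Varden = 0.177 × 33.45% / 12.95% = 0.4572
β_Orrin = 0.858 × 15.10% / 12.95% = 1.0004
β_P = Σ w_i β_i = 0.19×1.5539 + 0.15×2.4394 + 0.32×0.4572 + 0.34×1.0004 = 1.1476
E(R_P) = R_f + β_P × MRP = 3.40% + 1.1476 × 7.47% = 11.97%

11.97%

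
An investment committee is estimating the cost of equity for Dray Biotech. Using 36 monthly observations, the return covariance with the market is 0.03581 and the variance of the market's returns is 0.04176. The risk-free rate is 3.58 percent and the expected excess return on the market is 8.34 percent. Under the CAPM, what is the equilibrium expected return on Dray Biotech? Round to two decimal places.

10.73%

β = Cov(R_i, R_m) / Var(R_m) = 0.03581 / 0.04176 = 0.8575
E(R) = R_f + β × MRP = 3.58% + 0.8575 × 8.34% = 10.73%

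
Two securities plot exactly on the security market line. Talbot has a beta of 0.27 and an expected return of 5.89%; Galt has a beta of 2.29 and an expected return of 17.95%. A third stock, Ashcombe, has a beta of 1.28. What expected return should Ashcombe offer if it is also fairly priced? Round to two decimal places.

MRP (SML slope) = (17.95% − 5.89%) / (2.29 − 0.27) = 12.06% / 2.02 = 5.9703%
R_f (intercept) = 5.89% − 0.27 × 5.9703% = 4.2780%
E(R_Ashcombe) = R_f + β × MRP = 4.2780% + 1.28 × 5.9703% = 11.92%

11.92%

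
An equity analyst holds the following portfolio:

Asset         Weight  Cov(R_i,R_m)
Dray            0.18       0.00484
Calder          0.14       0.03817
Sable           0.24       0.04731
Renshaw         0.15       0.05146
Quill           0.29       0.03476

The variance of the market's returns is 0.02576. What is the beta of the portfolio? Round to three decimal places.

β_Dray = 0.00484 / 0.02576 = 0.1879
β_Calder = 0.03817 / 0.02576 = 1.4818
β_Sable = 0.04731 / 0.02576 = 1.8366
β_Renshaw = 0.05146 / 0.02576 = 1.9977
β_Quill = 0.03476 / 0.02576 = 1.3494
β_P = Σ w_i β_i = 0.18×0.1879 + 0.14×1.4818 + 0.24×1.8366 + 0.15×1.9977 + 0.29×1.3494 = 1.3730

1.373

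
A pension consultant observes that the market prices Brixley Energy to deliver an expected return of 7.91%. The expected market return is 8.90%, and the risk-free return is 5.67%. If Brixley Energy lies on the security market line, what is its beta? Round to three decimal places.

0.693

MRP = 8.90% − 5.67% = 3.23%
β = (E(R) − R_f) / MRP = (7.91% − 5.67%) / 3.23% = 2.24% / 3.23% = 0.693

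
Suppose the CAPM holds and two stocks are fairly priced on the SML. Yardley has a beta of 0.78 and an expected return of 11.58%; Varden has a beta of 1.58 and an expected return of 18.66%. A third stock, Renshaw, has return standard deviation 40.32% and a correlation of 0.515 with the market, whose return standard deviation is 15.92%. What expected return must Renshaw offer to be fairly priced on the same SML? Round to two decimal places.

MRP = (18.66% − 11.58%) / (1.58 − 0.78) = 8.8500%
R_f = 11.58% − 0.78 × 8.8500% = 4.6770%
β_Renshaw = ρ·σ_i/σ_m = 0.515 × 40.32 / 15.92 = 1.3043
E(R_Renshaw) = R_f + β × MRP = 4.6770% + 1.3043 × 8.8500% = 16.22%

16.22%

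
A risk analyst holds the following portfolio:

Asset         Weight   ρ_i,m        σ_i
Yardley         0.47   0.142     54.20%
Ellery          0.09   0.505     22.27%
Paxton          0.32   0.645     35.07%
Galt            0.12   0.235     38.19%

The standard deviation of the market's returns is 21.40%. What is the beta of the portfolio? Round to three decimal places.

β_Yardley = 0.142 × 54.20% / 21.40% = 0.3596
β_Ellery = 0.505 × 22.27% / 21.40% = 0.5255
β_Paxton = 0.645 × 35.07% / 21.40% = 1.0570
β_Galt = 0.235 × 38.19% / 21.40% = 0.4194
β_P = Σ w_i β_i = 0.47×0.3596 + 0.09×0.5255 + 0.32×1.0570 + 0.12×0.4194 = 0.6049

0.605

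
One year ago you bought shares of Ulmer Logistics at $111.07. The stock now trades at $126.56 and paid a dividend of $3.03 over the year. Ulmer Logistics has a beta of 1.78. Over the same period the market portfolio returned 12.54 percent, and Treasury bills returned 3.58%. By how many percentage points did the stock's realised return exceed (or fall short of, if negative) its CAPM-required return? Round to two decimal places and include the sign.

-2.85%

Realised HPR = (P1 + D1 − P0) / P0 = (126.56 + 3.03 − 111.07) / 111.07 = 18.52 / 111.07 = 16.6742%
MRP = 12.54% − 3.58% = 8.96%
CAPM required = R_f + β·MRP = 3.58% + 1.78 × 8.96% = 19.5288%
α = realised − required = 16.6742% − 19.5288% = -2.85%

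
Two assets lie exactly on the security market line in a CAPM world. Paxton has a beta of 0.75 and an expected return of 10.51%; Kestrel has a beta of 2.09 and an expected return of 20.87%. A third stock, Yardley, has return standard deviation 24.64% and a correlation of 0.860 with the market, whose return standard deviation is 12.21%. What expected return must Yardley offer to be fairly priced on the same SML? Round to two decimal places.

MRP = (20.87% − 10.51%) / (2.09 − 0.75) = 7.7313%
R_f = 10.51% − 0.75 × 7.7313% = 4.7115%
β_Yardley = ρ·σ_i/σ_m = 0.860 × 24.64 / 12.21 = 1.7355
E(R_Yardley) = R_f + β × MRP = 4.7115% + 1.7355 × 7.7313% = 18.13%

18.13%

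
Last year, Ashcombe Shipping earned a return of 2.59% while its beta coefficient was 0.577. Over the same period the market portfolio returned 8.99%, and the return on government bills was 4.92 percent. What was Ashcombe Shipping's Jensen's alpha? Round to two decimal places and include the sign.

Market excess return = 8.99% − 4.92% = 4.07%
CAPM benchmark = R_f + β(R_m − R_f) = 4.92% + 0.577 × 4.07% = 7.26839%
α = actual − benchmark = 2.59% − 7.26839% = -4.68%

-4.68%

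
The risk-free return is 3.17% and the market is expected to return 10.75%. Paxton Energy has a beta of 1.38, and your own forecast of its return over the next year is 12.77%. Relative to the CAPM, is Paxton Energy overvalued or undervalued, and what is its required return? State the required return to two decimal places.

Overvalued; required return 13.63%

MRP = 10.75% − 3.17% = 7.58%
Required return = R_f + β·MRP = 3.17% + 1.38 × 7.58% = 13.63%
Forecast 12.77% < required 13.63% → the stock plots below the SML → overvalued.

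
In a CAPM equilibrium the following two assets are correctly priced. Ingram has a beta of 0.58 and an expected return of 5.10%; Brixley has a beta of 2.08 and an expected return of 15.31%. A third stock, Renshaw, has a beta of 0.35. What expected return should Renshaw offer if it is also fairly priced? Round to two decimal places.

MRP (SML slope) = (15.31% − 5.10%) / (2.08 − 0.58) = 10.21% / 1.50 = 6.8067%
R_f (intercept) = 5.10% − 0.58 × 6.8067% = 1.1521%
E(R_Renshaw) = R_f + β × MRP = 1.1521% + 0.35 × 6.8067% = 3.53%

3.53%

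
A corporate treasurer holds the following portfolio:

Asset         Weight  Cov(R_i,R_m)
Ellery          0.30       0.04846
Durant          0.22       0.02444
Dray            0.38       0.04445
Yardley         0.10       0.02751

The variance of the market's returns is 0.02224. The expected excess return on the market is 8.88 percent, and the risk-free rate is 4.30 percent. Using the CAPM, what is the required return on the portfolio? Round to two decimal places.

20.09%

β_Ellery = 0.04846 / 0.02224 = 2.1790
β_Durant = 0.02444 / 0.02224 = 1.0989
β_Dray = 0.04445 / 0.02224 = 1.9987
β_Yardley = 0.02751 / 0.02224 = 1.2370
β_P = Σ w_i β_i = 0.30×2.1790 + 0.22×1.0989 + 0.38×1.9987 + 0.10×1.2370 = 1.7787
E(R_P) = R_f + β_P × MRP = 4.30% + 1.7787 × 8.88% = 20.09%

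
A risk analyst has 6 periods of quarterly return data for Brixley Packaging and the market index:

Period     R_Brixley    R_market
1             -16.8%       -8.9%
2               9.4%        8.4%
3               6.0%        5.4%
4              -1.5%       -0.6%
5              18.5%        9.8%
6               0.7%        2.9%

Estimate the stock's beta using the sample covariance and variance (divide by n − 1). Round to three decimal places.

1.693

Mean R_i = (-16.8 + 9.4 + 6.0 − 1.5 + 18.5 + 0.7) / 6 = 2.7167%
Mean R_m = (-8.9 + 8.4 + 5.4 − 0.6 + 9.8 + 2.9) / 6 = 2.8333%
Σ(R_i − R̄_i)(R_m − R̄_m) = 398.9267  ⇒  Cov = 398.9267 / 5 = 79.7853
Σ(R_m − R̄_m)² = 235.5733  ⇒  Var(R_m) = 235.5733 / 5 = 47.1147
β = Cov / Var(R_m) = 79.7853 / 47.1147 = 1.6934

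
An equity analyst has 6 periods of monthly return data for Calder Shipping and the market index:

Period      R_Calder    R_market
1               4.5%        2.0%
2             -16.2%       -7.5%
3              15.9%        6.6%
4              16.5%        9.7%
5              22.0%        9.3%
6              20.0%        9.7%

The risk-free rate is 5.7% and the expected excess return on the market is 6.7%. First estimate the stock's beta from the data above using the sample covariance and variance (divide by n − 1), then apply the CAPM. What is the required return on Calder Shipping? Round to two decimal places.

19.73%

Mean R_i = (4.5 − 16.2 + 15.9 + 16.5 + 22.0 + 20.0) / 6 = 10.4500%
Mean R_m = (2.0 − 7.5 + 6.6 + 9.7 + 9.3 + 9.7) / 6 = 4.9667%
Σ(R_i − R̄_i)(R_m − R̄_m) = 482.6800  ⇒  Cov = 482.6800 / 5 = 96.5360
Σ(R_m − R̄_m)² = 230.4733  ⇒  Var(R_m) = 230.4733 / 5 = 46.0947
β = Cov / Var(R_m) = 96.5360 / 46.0947 = 2.0943
E(R) = R_f + β × MRP = 5.7% + 2.0943 × 6.7% = 19.73%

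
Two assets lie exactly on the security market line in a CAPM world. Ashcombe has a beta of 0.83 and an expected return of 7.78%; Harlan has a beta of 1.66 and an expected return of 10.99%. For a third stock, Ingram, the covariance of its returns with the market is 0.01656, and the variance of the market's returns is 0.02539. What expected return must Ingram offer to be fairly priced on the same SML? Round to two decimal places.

7.09%

MRP = (10.99% − 7.78%) / (1.66 − 0.83) = 3.8675%
R_f = 7.78% − 0.83 × 3.8675% = 4.5700%
β_Ingram = Cov / Var(R_m) = 0.01656 / 0.02539 = 0.6522
E(R_Ingram) = R_f + β × MRP = 4.5700% + 0.6522 × 3.8675% = 7.09%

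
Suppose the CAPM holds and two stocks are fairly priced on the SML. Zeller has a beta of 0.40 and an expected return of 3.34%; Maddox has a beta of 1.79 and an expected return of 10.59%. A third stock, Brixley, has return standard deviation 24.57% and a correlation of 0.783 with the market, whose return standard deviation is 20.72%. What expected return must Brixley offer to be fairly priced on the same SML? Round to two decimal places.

6.10%

MRP = (10.59% − 3.34%) / (1.79 − 0.40) = 5.2158%
R_f = 3.34% − 0.40 × 5.2158% = 1.2537%
β_Brixley = ρ·σ_i/σ_m = 0.783 × 24.57 / 20.72 = 0.9285
E(R_Brixley) = R_f + β × MRP = 1.2537% + 0.9285 × 5.2158% = 6.10%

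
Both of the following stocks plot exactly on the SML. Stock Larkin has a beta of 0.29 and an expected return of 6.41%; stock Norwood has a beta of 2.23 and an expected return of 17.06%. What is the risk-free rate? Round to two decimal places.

4.82%

Both satisfy E(R) = R_f + β·MRP, so the slope of the SML is
MRP = (17.06% − 6.41%) / (2.23 − 0.29) = 10.65% / 1.94 = 5.4897%
R_f = E(R_Larkin) − β_Larkin·MRP = 6.41% − 0.29 × 5.4897% = 4.8180%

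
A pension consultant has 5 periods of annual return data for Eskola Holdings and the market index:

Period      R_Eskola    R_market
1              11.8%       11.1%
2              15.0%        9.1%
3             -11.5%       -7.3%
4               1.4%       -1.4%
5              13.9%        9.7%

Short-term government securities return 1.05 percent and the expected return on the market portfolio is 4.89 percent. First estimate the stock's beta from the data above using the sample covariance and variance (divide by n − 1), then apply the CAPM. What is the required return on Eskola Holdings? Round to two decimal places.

Mean R_i = (11.8 + 15.0 − 11.5 + 1.4 + 13.9) / 5 = 6.1200%
Mean R_m = (11.1 + 9.1 − 7.3 − 1.4 + 9.7) / 5 = 4.2400%
Σ(R_i − R̄_i)(R_m − R̄_m) = 354.5560  ⇒  Cov = 354.5560 / 4 = 88.6390
Σ(R_m − R̄_m)² = 265.4720  ⇒  Var(R_m) = 265.4720 / 4 = 66.3680
β = Cov / Var(R_m) = 88.6390 / 66.3680 = 1.3356
MRP = 4.89% − 1.05% = 3.84%
E(R) = R_f + β × MRP = 1.05% + 1.3356 × 3.84% = 6.18%

6.18%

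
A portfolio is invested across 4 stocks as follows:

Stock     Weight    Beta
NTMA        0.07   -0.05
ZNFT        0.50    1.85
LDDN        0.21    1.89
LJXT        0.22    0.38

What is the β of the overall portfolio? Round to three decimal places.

β_P = Σ w_i β_i = 0.07×-0.05 + 0.50×1.85 + 0.21×1.89 + 0.22×0.38 = 1.4020

1.402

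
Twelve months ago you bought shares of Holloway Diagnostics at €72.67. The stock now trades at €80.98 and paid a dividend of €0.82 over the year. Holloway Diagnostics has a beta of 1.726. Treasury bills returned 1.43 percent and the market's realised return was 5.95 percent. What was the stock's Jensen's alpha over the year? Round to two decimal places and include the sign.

Realised HPR = (P1 + D1 − P0) / P0 = (80.98 + 0.82 − 72.67) / 72.67 = 9.13 / 72.67 = 12.5636%
MRP = 5.95% − 1.43% = 4.52%
CAPM required = R_f + β·MRP = 1.43% + 1.726 × 4.52% = 9.23152%
α = realised − required = 12.5636% − 9.23152% = +3.33%

+3.33%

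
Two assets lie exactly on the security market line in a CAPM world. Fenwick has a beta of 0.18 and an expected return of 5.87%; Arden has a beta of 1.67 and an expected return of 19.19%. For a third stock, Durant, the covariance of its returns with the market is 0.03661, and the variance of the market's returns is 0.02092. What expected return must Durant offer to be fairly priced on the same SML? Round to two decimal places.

MRP = (19.19% − 5.87%) / (1.67 − 0.18) = 8.9396%
R_f = 5.87% − 0.18 × 8.9396% = 4.2609%
β_Durant = Cov / Var(R_m) = 0.03661 / 0.02092 = 1.7500
E(R_Durant) = R_f + β × MRP = 4.2609% + 1.7500 × 8.9396% = 19.91%

19.91%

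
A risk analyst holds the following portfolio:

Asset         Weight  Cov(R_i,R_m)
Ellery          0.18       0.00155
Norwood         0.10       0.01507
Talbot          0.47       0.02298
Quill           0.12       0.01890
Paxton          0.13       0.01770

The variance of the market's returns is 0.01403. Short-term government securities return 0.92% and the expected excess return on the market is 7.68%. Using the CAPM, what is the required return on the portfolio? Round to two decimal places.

10.31%

β_Ellery = 0.00155 / 0.01403 = 0.1105
β_Norwood = 0.01507 / 0.01403 = 1.0741
β_Talbot = 0.02298 / 0.01403 = 1.6379
β_Quill = 0.01890 / 0.01403 = 1.3471
β_Paxton = 0.01770 / 0.01403 = 1.2616
β_P = Σ w_i β_i = 0.18×0.1105 + 0.10×1.0741 + 0.47×1.6379 + 0.12×1.3471 + 0.13×1.2616 = 1.2228
E(R_P) = R_f + β_P × MRP = 0.92% + 1.2228 × 7.68% = 10.31%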